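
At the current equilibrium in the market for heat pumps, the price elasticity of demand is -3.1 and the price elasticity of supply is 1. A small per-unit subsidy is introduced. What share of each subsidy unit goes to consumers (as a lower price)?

Consumer share = 10/41

For a small subsidy around the equilibrium, the benefit split depends on the relative slopes, which at a point are proportional to the elasticities.
Buyer share = εs/(εs + |εd|) = 1/(1 + 3.1) = 10/41; seller share = |εd|/(εs + |εd|) = 31/41.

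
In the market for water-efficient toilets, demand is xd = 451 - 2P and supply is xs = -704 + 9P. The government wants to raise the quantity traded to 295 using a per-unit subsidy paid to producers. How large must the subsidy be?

At x = 295, invert demand for the buyer price: Pb = (451 − 295)/2 = 78; invert supply for the seller price: Ps = (295 − (-704))/9 = 111.
The subsidy must fill the gap: s = Ps − Pb = 111 − 78 = 33.

Required subsidy s = 33 per unit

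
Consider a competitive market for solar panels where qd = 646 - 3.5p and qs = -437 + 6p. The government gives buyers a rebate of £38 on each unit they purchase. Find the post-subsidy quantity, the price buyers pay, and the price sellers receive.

Pre-subsidy: 646 - 3.5p = -437 + 6p gives p* = 114, q* = 247.
With the rebate, buyers effectively pay pb = ps − 38, where ps is the price sellers receive.
Demand in terms of ps becomes qd = 646 − 3.5(ps − 38) = 779 - 3.5ps. Setting this equal to supply: 779 - 3.5ps = -437 + 6ps, so ps = 128.
Buyers pay pb = 128 − 38 = 90; q' = -437 + 6·128 = 331.

q' = 331; buyers pay £90; sellers receive £128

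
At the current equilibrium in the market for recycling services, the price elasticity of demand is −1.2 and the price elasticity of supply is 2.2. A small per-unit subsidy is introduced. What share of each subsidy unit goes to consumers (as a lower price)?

For a small subsidy around the equilibrium, the benefit split depends on the relative slopes, which at a point are proportional to the elasticities.
Buyer share = εs/(εs + |εd|) = 2.2/(2.2 + 1.2) = 11/17; seller share = |εd|/(εs + |εd|) = 6/17.

Consumer share = 11/17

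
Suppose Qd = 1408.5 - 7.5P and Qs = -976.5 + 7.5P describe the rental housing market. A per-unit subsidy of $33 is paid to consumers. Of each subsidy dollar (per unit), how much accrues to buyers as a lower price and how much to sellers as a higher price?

Buyers gain $16.5 per unit; sellers gain $16.5 per unit

Pre-subsidy: 1408.5 - 7.5P = -976.5 + 7.5P gives P* = 159, Q* = 216.
With the rebate, buyers effectively pay Pb = Ps − 33, where Ps is the price sellers receive.
Demand in terms of Ps becomes Qd = 1408.5 − 7.5(Ps − 33) = 1656 - 7.5Ps. Setting this equal to supply: 1656 - 7.5Ps = -976.5 + 7.5Ps, so Ps = 175.5.
Buyers pay Pb = 175.5 − 33 = 142.5; Q' = -976.5 + 7.5·175.5 = 339.75.
Buyers' price falls by P* − Pb = 159 − 142.5 = 16.5; sellers' price rises by Ps − P* = 175.5 − 159 = 16.5.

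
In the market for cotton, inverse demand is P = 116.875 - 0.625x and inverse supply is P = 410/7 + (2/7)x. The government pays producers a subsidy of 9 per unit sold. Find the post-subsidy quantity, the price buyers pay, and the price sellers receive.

x' = 3769/51; buyers pay 3605/51; sellers receive 4064/51

Pre-subsidy: 116.875 - 0.625x = 410/7 + (2/7)x gives x* = 3265/51 and P* = 3920/51.
With the subsidy, sellers receive Ps = Pb + 9 for each unit, where Pb is the price buyers pay.
On the curves, Pb = 116.875 - 0.625x and Ps = 410/7 + (2/7)x; the wedge Ps − Pb = 9 gives 410/7 + (2/7)x − (116.875 - 0.625x) = 9, so x' = 3769/51.
Then Pb = 116.875 − 0.625·(3769/51) = 3605/51 and Ps = 410/7 + (2/7)·(3769/51) = 4064/51.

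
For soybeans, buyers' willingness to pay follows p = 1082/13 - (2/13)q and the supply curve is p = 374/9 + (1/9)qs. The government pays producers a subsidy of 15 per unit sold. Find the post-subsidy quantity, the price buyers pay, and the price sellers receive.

Pre-subsidy: 1082/13 - (2/13)q = 374/9 + (1/9)q gives q* = 4876/31 and p* = 1830/31.
With the subsidy, sellers receive ps = pb + 15 for each unit, where pb is the price buyers pay.
On the curves, pb = 1082/13 - (2/13)q and ps = 374/9 + (1/9)q; the wedge ps − pb = 15 gives 374/9 + (1/9)q − (1082/13 - (2/13)q) = 15, so q' = 6631/31.
Then pb = 1082/13 − (2/13)·(6631/31) = 1560/31 and ps = 374/9 + (1/9)·(6631/31) = 2025/31.

q' = 6631/31; buyers pay 1560/31; sellers receive 2025/31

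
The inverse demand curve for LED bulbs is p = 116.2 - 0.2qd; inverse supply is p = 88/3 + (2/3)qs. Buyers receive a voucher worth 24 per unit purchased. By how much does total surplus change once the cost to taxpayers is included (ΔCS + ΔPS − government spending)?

Net change in total surplus = -4320/13

Pre-subsidy: 116.2 - 0.2q = 88/3 + (2/3)q gives q* = 1303/13 and p* = 1250/13.
With the rebate, buyers effectively pay pb = ps − 24, where ps is the price sellers receive.
On the curves, pb = 116.2 - 0.2q and ps = 88/3 + (2/3)q; the wedge ps − pb = 24 gives 88/3 + (2/3)q − (116.2 - 0.2q) = 24, so q' = 1663/13.
Then pb = 116.2 − 0.2·(1663/13) = 1178/13 and ps = 88/3 + (2/3)·(1663/13) = 1490/13.
ΔCS = ½(1303/13 + 1663/13)(1250/13 − 1178/13) = 106776/169; ΔPS = ½(1303/13 + 1663/13)(1490/13 − 1250/13) = 355920/169.
Government spending = 24 × 1663/13 = 39912/13.
Net change = 106776/169 + 355920/169 − 39912/13 = -4320/13. The loss equals the DWL triangle ½·24·360/13.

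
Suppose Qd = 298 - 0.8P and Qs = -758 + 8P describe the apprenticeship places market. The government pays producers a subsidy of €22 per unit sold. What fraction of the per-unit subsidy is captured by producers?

Pre-subsidy: 298 - 0.8P = -758 + 8P gives P* = 120, Q* = 202.
With the subsidy, sellers receive Ps = Pb + 22 for each unit, where Pb is the price buyers pay.
Supply in terms of Pb becomes Qs = -758 + 8(Pb + 22) = -582 + 8Pb. Setting this equal to demand: 298 - 0.8Pb = -582 + 8Pb, so Pb = 100.
Sellers receive Ps = 100 + 22 = 122; Q' = 298 − 0.8·100 = 218.
Buyers' price falls by P* − Pb = 120 − 100 = 20; sellers' price rises by Ps − P* = 122 − 120 = 2.
So producers capture 2/22 = 1/11 of each unit of subsidy.

Producer share = 1/11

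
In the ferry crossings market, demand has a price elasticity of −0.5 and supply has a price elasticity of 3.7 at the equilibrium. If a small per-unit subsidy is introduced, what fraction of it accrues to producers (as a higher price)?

Producer share = 5/42

For a small subsidy around the equilibrium, the benefit split depends on the relative slopes, which at a point are proportional to the elasticities.
Buyer share = εs/(εs + |εd|) = 3.7/(3.7 + 0.5) = 37/42; seller share = |εd|/(εs + |εd|) = 5/42.
So producers capture 5/42 of the subsidy.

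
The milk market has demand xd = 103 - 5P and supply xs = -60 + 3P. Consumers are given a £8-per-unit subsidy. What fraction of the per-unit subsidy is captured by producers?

Pre-subsidy: 103 - 5P = -60 + 3P gives P* = 20.375, x* = 1.125.
With the rebate, buyers effectively pay Pb = Ps − 8, where Ps is the price sellers receive.
Demand in terms of Ps becomes xd = 103 − 5(Ps − 8) = 143 - 5Ps. Setting this equal to supply: 143 - 5Ps = -60 + 3Ps, so Ps = 25.375.
Buyers pay Pb = 25.375 − 8 = 17.375; x' = -60 + 3·25.375 = 16.125.
Buyers' price falls by P* − Pb = 20.375 − 17.375 = 3; sellers' price rises by Ps − P* = 25.375 − 20.375 = 5.
So producers capture 5/8 = 0.625 of each unit of subsidy.

Producer share = 0.625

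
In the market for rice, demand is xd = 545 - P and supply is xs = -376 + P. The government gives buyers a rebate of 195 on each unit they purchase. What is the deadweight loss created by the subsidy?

Deadweight loss = 9506.25

Pre-subsidy: 545 - P = -376 + P gives P* = 460.5, x* = 84.5.
With the rebate, buyers effectively pay Pb = Ps − 195, where Ps is the price sellers receive.
Demand in terms of Ps becomes xd = 545 − 1(Ps − 195) = 740 - Ps. Setting this equal to supply: 740 - Ps = -376 + Ps, so Ps = 558.
Buyers pay Pb = 558 − 195 = 363; x' = -376 + 1·558 = 182.
The subsidy expands output by 182 − 84.5 = 97.5 past the efficient level; on those units the gap between marginal cost and willingness to pay runs from 0 up to 195.
DWL = ½ × 195 × 97.5 = 9506.25.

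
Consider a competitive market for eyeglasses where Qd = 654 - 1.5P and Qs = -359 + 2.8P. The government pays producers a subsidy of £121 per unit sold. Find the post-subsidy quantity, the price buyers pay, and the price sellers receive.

Q' = 18009/43; buyers pay 6742/43; sellers receive 11945/43

Pre-subsidy: 654 - 1.5P = -359 + 2.8P gives P* = 10130/43, Q* = 12927/43.
With the subsidy, sellers receive Ps = Pb + 121 for each unit, where Pb is the price buyers pay.
Supply in terms of Pb becomes Qs = -359 + 2.8(Pb + 121) = -20.2 + 2.8Pb. Setting this equal to demand: 654 - 1.5Pb = -20.2 + 2.8Pb, so Pb = 6742/43.
Sellers receive Ps = 6742/43 + 121 = 11945/43; Q' = 654 − 1.5·(6742/43) = 18009/43.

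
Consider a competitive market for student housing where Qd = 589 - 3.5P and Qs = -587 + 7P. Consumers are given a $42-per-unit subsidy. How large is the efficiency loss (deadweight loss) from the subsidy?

Pre-subsidy: 589 - 3.5P = -587 + 7P gives P* = 112, Q* = 197.
With the rebate, buyers effectively pay Pb = Ps − 42, where Ps is the price sellers receive.
Demand in terms of Ps becomes Qd = 589 − 3.5(Ps − 42) = 736 - 3.5Ps. Setting this equal to supply: 736 - 3.5Ps = -587 + 7Ps, so Ps = 126.
Buyers pay Pb = 126 − 42 = 84; Q' = -587 + 7·126 = 295.
The subsidy expands output by 295 − 197 = 98 past the efficient level; on those units the gap between marginal cost and willingness to pay runs from 0 up to 42.
DWL = ½ × 42 × 98 = 2058.

Deadweight loss = $2058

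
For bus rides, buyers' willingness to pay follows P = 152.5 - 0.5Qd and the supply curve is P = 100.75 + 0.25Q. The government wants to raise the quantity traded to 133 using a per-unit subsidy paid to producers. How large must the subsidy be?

At Q = 133, from the demand curve buyers pay Pb = 152.5 − 0.5·133 = 86; from the supply curve sellers need Ps = 100.75 + 0.25·133 = 134.
The subsidy must fill the gap: s = Ps − Pb = 134 − 86 = 48.

Required subsidy s = 48 per unit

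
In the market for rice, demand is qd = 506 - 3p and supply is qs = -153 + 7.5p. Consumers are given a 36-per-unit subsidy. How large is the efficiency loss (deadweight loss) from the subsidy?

Pre-subsidy: 506 - 3p = -153 + 7.5p gives p* = 1318/21, q* = 2224/7.
With the rebate, buyers effectively pay pb = ps − 36, where ps is the price sellers receive.
Demand in terms of ps becomes qd = 506 − 3(ps − 36) = 614 - 3ps. Setting this equal to supply: 614 - 3ps = -153 + 7.5ps, so ps = 1534/21.
Buyers pay pb = 1534/21 − 36 = 778/21; q' = -153 + 7.5·(1534/21) = 2764/7.
The subsidy expands output by 2764/7 − 2224/7 = 540/7 past the efficient level; on those units the gap between marginal cost and willingness to pay runs from 0 up to 36.
DWL = ½ × 36 × 540/7 = 9720/7.

Deadweight loss = 9720/7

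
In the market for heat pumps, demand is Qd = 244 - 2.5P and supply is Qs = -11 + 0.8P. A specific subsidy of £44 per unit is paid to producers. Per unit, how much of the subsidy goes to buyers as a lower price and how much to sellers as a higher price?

Pre-subsidy: 244 - 2.5P = -11 + 0.8P gives P* = 850/11, Q* = 559/11.
With the subsidy, sellers receive Ps = Pb + 44 for each unit, where Pb is the price buyers pay.
Supply in terms of Pb becomes Qs = -11 + 0.8(Pb + 44) = 24.2 + 0.8Pb. Setting this equal to demand: 244 - 2.5Pb = 24.2 + 0.8Pb, so Pb = 2198/33.
Sellers receive Ps = 2198/33 + 44 = 3650/33; Q' = 244 − 2.5·(2198/33) = 2557/33.
Buyers' price falls by P* − Pb = 850/11 − 2198/33 = 32/3; sellers' price rises by Ps − P* = 3650/33 − 850/11 = 100/3.

Buyers gain 32/3 per unit; sellers gain 100/3 per unit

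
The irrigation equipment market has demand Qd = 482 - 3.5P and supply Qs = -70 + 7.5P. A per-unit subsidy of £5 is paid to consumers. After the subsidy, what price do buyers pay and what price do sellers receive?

Pre-subsidy: 482 - 3.5P = -70 + 7.5P gives P* = 552/11, Q* = 3370/11.
With the rebate, buyers effectively pay Pb = Ps − 5, where Ps is the price sellers receive.
Demand in terms of Ps becomes Qd = 482 − 3.5(Ps − 5) = 499.5 - 3.5Ps. Setting this equal to supply: 499.5 - 3.5Ps = -70 + 7.5Ps, so Ps = 1139/22.
Buyers pay Pb = 1139/22 − 5 = 1029/22; Q' = -70 + 7.5·(1139/22) = 14005/44.

Buyers pay 1029/22; sellers receive 1139/22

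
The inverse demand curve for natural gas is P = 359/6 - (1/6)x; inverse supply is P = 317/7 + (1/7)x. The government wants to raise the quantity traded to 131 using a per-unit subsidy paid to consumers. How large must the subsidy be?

Required subsidy s = 26 per unit

At x = 131, from the demand curve buyers pay Pb = 359/6 − (1/6)·131 = 38; from the supply curve sellers need Ps = 317/7 + (1/7)·131 = 64.
The subsidy must fill the gap: s = Ps − Pb = 64 − 38 = 26.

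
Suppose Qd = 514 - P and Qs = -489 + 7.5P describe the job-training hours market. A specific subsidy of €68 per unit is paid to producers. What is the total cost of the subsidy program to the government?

Government cost = €31008

Pre-subsidy: 514 - P = -489 + 7.5P gives P* = 118, Q* = 396.
With the subsidy, sellers receive Ps = Pb + 68 for each unit, where Pb is the price buyers pay.
Supply in terms of Pb becomes Qs = -489 + 7.5(Pb + 68) = 21 + 7.5Pb. Setting this equal to demand: 514 - Pb = 21 + 7.5Pb, so Pb = 58.
Sellers receive Ps = 58 + 68 = 126; Q' = 514 − 1·58 = 456.
Government outlay = subsidy × quantity = 68 × 456 = 31008.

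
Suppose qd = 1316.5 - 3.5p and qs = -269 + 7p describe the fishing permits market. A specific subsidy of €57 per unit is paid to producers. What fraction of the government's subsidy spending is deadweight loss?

DWL / government spending = 133/1842

Pre-subsidy: 1316.5 - 3.5p = -269 + 7p gives p* = 151, q* = 788.
With the subsidy, sellers receive ps = pb + 57 for each unit, where pb is the price buyers pay.
Supply in terms of pb becomes qs = -269 + 7(pb + 57) = 130 + 7pb. Setting this equal to demand: 1316.5 - 3.5pb = 130 + 7pb, so pb = 113.
Sellers receive ps = 113 + 57 = 170; q' = 1316.5 − 3.5·113 = 921.
ΔCS = ½(788 + 921)(151 − 113) = 32471; ΔPS = ½(788 + 921)(170 − 151) = 16235.5.
Government spending = 57 × 921 = 52497.
DWL = ½ × 57 × (921 − 788) = 3790.5; fraction = 3790.5 / 52497 = 133/1842.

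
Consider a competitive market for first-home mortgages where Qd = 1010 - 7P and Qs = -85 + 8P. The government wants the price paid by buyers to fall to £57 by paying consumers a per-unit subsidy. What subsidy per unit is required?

Required subsidy s = £30 per unit

At a buyer price of 57, quantity demanded is 1010 − 7·57 = 611.
Sellers supply 611 only when they receive Ps with -85 + 8·Ps = 611, i.e. Ps = 87.
s = Ps − Pb = 87 − 57 = 30.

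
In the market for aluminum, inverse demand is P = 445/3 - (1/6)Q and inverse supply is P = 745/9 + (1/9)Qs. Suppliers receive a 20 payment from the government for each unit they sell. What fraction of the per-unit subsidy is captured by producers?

Producer share = 0.4

Pre-subsidy: 445/3 - (1/6)Q = 745/9 + (1/9)Q gives Q* = 236 and P* = 109.
With the subsidy, sellers receive Ps = Pb + 20 for each unit, where Pb is the price buyers pay.
On the curves, Pb = 445/3 - (1/6)Q and Ps = 745/9 + (1/9)Q; the wedge Ps − Pb = 20 gives 745/9 + (1/9)Q − (445/3 - (1/6)Q) = 20, so Q' = 308.
Then Pb = 445/3 − (1/6)·308 = 97 and Ps = 745/9 + (1/9)·308 = 117.
Buyers' price falls by P* − Pb = 109 − 97 = 12; sellers' price rises by Ps − P* = 117 − 109 = 8.
So producers capture 8/20 = 0.4 of each unit of subsidy.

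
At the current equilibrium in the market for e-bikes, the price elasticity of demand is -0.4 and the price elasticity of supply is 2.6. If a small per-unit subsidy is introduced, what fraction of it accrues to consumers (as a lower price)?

For a small subsidy around the equilibrium, the benefit split depends on the relative slopes, which at a point are proportional to the elasticities.
Buyer share = εs/(εs + |εd|) = 2.6/(2.6 + 0.4) = 13/15; seller share = |εd|/(εs + |εd|) = 2/15.

Consumer share = 13/15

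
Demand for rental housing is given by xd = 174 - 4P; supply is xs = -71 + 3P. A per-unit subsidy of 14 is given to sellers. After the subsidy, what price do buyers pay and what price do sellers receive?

Pre-subsidy: 174 - 4P = -71 + 3P gives P* = 35, x* = 34.
With the subsidy, sellers receive Ps = Pb + 14 for each unit, where Pb is the price buyers pay.
Supply in terms of Pb becomes xs = -71 + 3(Pb + 14) = -29 + 3Pb. Setting this equal to demand: 174 - 4Pb = -29 + 3Pb, so Pb = 29.
Sellers receive Ps = 29 + 14 = 43; x' = 174 − 4·29 = 58.

Buyers pay 29; sellers receive 43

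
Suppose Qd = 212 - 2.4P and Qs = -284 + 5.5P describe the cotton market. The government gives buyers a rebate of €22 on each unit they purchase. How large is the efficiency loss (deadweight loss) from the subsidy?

Pre-subsidy: 212 - 2.4P = -284 + 5.5P gives P* = 4960/79, Q* = 4844/79.
With the rebate, buyers effectively pay Pb = Ps − 22, where Ps is the price sellers receive.
Demand in terms of Ps becomes Qd = 212 − 2.4(Ps − 22) = 264.8 - 2.4Ps. Setting this equal to supply: 264.8 - 2.4Ps = -284 + 5.5Ps, so Ps = 5488/79.
Buyers pay Pb = 5488/79 − 22 = 3750/79; Q' = -284 + 5.5·(5488/79) = 7748/79.
The subsidy expands output by 7748/79 − 4844/79 = 2904/79 past the efficient level; on those units the gap between marginal cost and willingness to pay runs from 0 up to 22.
DWL = ½ × 22 × 2904/79 = 31944/79.

Deadweight loss = 31944/79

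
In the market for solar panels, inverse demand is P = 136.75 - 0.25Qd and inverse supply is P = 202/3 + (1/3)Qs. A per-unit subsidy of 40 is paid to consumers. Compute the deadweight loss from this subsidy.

Deadweight loss = 9600/7

Pre-subsidy: 136.75 - 0.25Q = 202/3 + (1/3)Q gives Q* = 119 and P* = 107.
With the rebate, buyers effectively pay Pb = Ps − 40, where Ps is the price sellers receive.
On the curves, Pb = 136.75 - 0.25Q and Ps = 202/3 + (1/3)Q; the wedge Ps − Pb = 40 gives 202/3 + (1/3)Q − (136.75 - 0.25Q) = 40, so Q' = 1313/7.
Then Pb = 136.75 − 0.25·(1313/7) = 629/7 and Ps = 202/3 + (1/3)·(1313/7) = 909/7.
The subsidy expands output by 1313/7 − 119 = 480/7 past the efficient level; on those units the gap between marginal cost and willingness to pay runs from 0 up to 40.
DWL = ½ × 40 × 480/7 = 9600/7.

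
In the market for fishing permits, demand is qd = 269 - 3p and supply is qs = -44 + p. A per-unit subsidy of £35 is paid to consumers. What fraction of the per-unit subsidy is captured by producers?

Pre-subsidy: 269 - 3p = -44 + p gives p* = 78.25, q* = 34.25.
With the rebate, buyers effectively pay pb = ps − 35, where ps is the price sellers receive.
Demand in terms of ps becomes qd = 269 − 3(ps − 35) = 374 - 3ps. Setting this equal to supply: 374 - 3ps = -44 + ps, so ps = 104.5.
Buyers pay pb = 104.5 − 35 = 69.5; q' = -44 + 1·104.5 = 60.5.
Buyers' price falls by p* − pb = 78.25 − 69.5 = 8.75; sellers' price rises by ps − p* = 104.5 − 78.25 = 26.25.
So producers capture 26.25/35 = 0.75 of each unit of subsidy.

Producer share = 0.75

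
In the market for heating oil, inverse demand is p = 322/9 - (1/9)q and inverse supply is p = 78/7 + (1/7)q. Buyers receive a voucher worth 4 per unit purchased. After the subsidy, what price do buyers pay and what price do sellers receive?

Buyers pay 23.25; sellers receive 27.25

Pre-subsidy: 322/9 - (1/9)q = 78/7 + (1/7)q gives q* = 97 and p* = 25.
With the rebate, buyers effectively pay pb = ps − 4, where ps is the price sellers receive.
On the curves, pb = 322/9 - (1/9)q and ps = 78/7 + (1/7)q; the wedge ps − pb = 4 gives 78/7 + (1/7)q − (322/9 - (1/9)q) = 4, so q' = 112.75.
Then pb = 322/9 − (1/9)·112.75 = 23.25 and ps = 78/7 + (1/7)·112.75 = 27.25.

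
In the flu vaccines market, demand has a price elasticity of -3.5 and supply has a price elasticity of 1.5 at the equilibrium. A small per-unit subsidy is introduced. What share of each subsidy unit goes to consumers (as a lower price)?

For a small subsidy around the equilibrium, the benefit split depends on the relative slopes, which at a point are proportional to the elasticities.
Buyer share = εs/(εs + |εd|) = 1.5/(1.5 + 3.5) = 0.3; seller share = |εd|/(εs + |εd|) = 0.7.

Consumer share = 0.3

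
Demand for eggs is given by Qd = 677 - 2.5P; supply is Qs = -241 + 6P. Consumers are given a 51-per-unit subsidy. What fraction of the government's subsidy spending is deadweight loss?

Pre-subsidy: 677 - 2.5P = -241 + 6P gives P* = 108, Q* = 407.
With the rebate, buyers effectively pay Pb = Ps − 51, where Ps is the price sellers receive.
Demand in terms of Ps becomes Qd = 677 − 2.5(Ps − 51) = 804.5 - 2.5Ps. Setting this equal to supply: 804.5 - 2.5Ps = -241 + 6Ps, so Ps = 123.
Buyers pay Pb = 123 − 51 = 72; Q' = -241 + 6·123 = 497.
ΔCS = ½(407 + 497)(108 − 72) = 16272; ΔPS = ½(407 + 497)(123 − 108) = 6780.
Government spending = 51 × 497 = 25347.
DWL = ½ × 51 × (497 − 407) = 2295; fraction = 2295 / 25347 = 45/497.

DWL / government spending = 45/497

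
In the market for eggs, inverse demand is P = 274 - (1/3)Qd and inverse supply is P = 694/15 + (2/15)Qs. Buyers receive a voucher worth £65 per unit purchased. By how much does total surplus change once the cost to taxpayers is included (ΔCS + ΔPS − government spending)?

Net change in total surplus = -63375/14

Pre-subsidy: 274 - (1/3)Q = 694/15 + (2/15)Q gives Q* = 488 and P* = 334/3.
With the rebate, buyers effectively pay Pb = Ps − 65, where Ps is the price sellers receive.
On the curves, Pb = 274 - (1/3)Q and Ps = 694/15 + (2/15)Q; the wedge Ps − Pb = 65 gives 694/15 + (2/15)Q − (274 - (1/3)Q) = 65, so Q' = 4391/7.
Then Pb = 274 − (1/3)·(4391/7) = 1363/21 and Ps = 694/15 + (2/15)·(4391/7) = 2728/21.
ΔCS = ½(488 + 4391/7)(334/3 − 1363/21) = 2537275/98; ΔPS = ½(488 + 4391/7)(2728/21 − 334/3) = 507455/49.
Government spending = 65 × 4391/7 = 285415/7.
Net change = 2537275/98 + 507455/49 − 285415/7 = -63375/14. The loss equals the DWL triangle ½·65·975/7.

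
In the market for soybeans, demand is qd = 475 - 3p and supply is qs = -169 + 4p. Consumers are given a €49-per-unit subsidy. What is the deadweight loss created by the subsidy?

Pre-subsidy: 475 - 3p = -169 + 4p gives p* = 92, q* = 199.
With the rebate, buyers effectively pay pb = ps − 49, where ps is the price sellers receive.
Demand in terms of ps becomes qd = 475 − 3(ps − 49) = 622 - 3ps. Setting this equal to supply: 622 - 3ps = -169 + 4ps, so ps = 113.
Buyers pay pb = 113 − 49 = 64; q' = -169 + 4·113 = 283.
The subsidy expands output by 283 − 199 = 84 past the efficient level; on those units the gap between marginal cost and willingness to pay runs from 0 up to 49.
DWL = ½ × 49 × 84 = 2058.

Deadweight loss = €2058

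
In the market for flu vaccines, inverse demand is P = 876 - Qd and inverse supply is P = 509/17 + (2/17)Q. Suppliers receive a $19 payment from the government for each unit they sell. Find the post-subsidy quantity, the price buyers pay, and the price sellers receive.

Q' = 774; buyers pay $102; sellers receive $121

Pre-subsidy: 876 - Q = 509/17 + (2/17)Q gives Q* = 757 and P* = 119.
With the subsidy, sellers receive Ps = Pb + 19 for each unit, where Pb is the price buyers pay.
On the curves, Pb = 876 - Q and Ps = 509/17 + (2/17)Q; the wedge Ps − Pb = 19 gives 509/17 + (2/17)Q − (876 - Q) = 19, so Q' = 774.
Then Pb = 876 − 1·774 = 102 and Ps = 509/17 + (2/17)·774 = 121.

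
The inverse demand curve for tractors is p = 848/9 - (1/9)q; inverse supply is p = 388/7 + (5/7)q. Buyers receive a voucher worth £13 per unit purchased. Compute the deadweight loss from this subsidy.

Deadweight loss = £102.375

Pre-subsidy: 848/9 - (1/9)q = 388/7 + (5/7)q gives q* = 47 and p* = 89.
With the rebate, buyers effectively pay pb = ps − 13, where ps is the price sellers receive.
On the curves, pb = 848/9 - (1/9)q and ps = 388/7 + (5/7)q; the wedge ps − pb = 13 gives 388/7 + (5/7)q − (848/9 - (1/9)q) = 13, so q' = 62.75.
Then pb = 848/9 − (1/9)·62.75 = 87.25 and ps = 388/7 + (5/7)·62.75 = 100.25.
The subsidy expands output by 62.75 − 47 = 15.75 past the efficient level; on those units the gap between marginal cost and willingness to pay runs from 0 up to 13.
DWL = ½ × 13 × 15.75 = 102.375.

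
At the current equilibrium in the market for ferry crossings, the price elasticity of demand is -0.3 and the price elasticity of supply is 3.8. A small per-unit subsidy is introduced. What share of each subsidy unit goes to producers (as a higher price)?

Producer share = 3/41

For a small subsidy around the equilibrium, the benefit split depends on the relative slopes, which at a point are proportional to the elasticities.
Buyer share = εs/(εs + |εd|) = 3.8/(3.8 + 0.3) = 38/41; seller share = |εd|/(εs + |εd|) = 3/41.
So producers capture 3/41 of the subsidy.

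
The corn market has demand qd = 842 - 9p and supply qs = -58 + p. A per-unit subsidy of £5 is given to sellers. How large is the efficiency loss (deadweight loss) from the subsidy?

Deadweight loss = £11.25

Pre-subsidy: 842 - 9p = -58 + p gives p* = 90, q* = 32.
With the subsidy, sellers receive ps = pb + 5 for each unit, where pb is the price buyers pay.
Supply in terms of pb becomes qs = -58 + 1(pb + 5) = -53 + pb. Setting this equal to demand: 842 - 9pb = -53 + pb, so pb = 89.5.
Sellers receive ps = 89.5 + 5 = 94.5; q' = 842 − 9·89.5 = 36.5.
The subsidy expands output by 36.5 − 32 = 4.5 past the efficient level; on those units the gap between marginal cost and willingness to pay runs from 0 up to 5.
DWL = ½ × 5 × 4.5 = 11.25.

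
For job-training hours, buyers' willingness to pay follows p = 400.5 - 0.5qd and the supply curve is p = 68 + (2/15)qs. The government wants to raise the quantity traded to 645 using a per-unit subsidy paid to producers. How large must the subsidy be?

At q = 645, from the demand curve buyers pay pb = 400.5 − 0.5·645 = 78; from the supply curve sellers need ps = 68 + (2/15)·645 = 154.
The subsidy must fill the gap: s = ps − pb = 154 − 78 = 76.

Required subsidy s = 76 per unit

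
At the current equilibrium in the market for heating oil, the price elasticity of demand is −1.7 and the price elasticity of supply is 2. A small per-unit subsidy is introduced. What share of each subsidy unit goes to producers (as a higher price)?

For a small subsidy around the equilibrium, the benefit split depends on the relative slopes, which at a point are proportional to the elasticities.
Buyer share = εs/(εs + |εd|) = 2/(2 + 1.7) = 20/37; seller share = |εd|/(εs + |εd|) = 17/37.
So producers capture 17/37 of the subsidy.

Producer share = 17/37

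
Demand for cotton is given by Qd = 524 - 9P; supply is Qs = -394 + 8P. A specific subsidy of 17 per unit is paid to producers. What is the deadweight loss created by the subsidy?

Pre-subsidy: 524 - 9P = -394 + 8P gives P* = 54, Q* = 38.
With the subsidy, sellers receive Ps = Pb + 17 for each unit, where Pb is the price buyers pay.
Supply in terms of Pb becomes Qs = -394 + 8(Pb + 17) = -258 + 8Pb. Setting this equal to demand: 524 - 9Pb = -258 + 8Pb, so Pb = 46.
Sellers receive Ps = 46 + 17 = 63; Q' = 524 − 9·46 = 110.
The subsidy expands output by 110 − 38 = 72 past the efficient level; on those units the gap between marginal cost and willingness to pay runs from 0 up to 17.
DWL = ½ × 17 × 72 = 612.

Deadweight loss = 612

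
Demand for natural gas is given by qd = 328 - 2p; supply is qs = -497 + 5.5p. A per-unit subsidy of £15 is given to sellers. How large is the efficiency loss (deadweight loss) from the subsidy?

Pre-subsidy: 328 - 2p = -497 + 5.5p gives p* = 110, q* = 108.
With the subsidy, sellers receive ps = pb + 15 for each unit, where pb is the price buyers pay.
Supply in terms of pb becomes qs = -497 + 5.5(pb + 15) = -414.5 + 5.5pb. Setting this equal to demand: 328 - 2pb = -414.5 + 5.5pb, so pb = 99.
Sellers receive ps = 99 + 15 = 114; q' = 328 − 2·99 = 130.
The subsidy expands output by 130 − 108 = 22 past the efficient level; on those units the gap between marginal cost and willingness to pay runs from 0 up to 15.
DWL = ½ × 15 × 22 = 165.

Deadweight loss = £165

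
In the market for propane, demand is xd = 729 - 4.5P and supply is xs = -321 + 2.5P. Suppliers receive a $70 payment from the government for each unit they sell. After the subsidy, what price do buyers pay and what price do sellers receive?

Pre-subsidy: 729 - 4.5P = -321 + 2.5P gives P* = 150, x* = 54.
With the subsidy, sellers receive Ps = Pb + 70 for each unit, where Pb is the price buyers pay.
Supply in terms of Pb becomes xs = -321 + 2.5(Pb + 70) = -146 + 2.5Pb. Setting this equal to demand: 729 - 4.5Pb = -146 + 2.5Pb, so Pb = 125.
Sellers receive Ps = 125 + 70 = 195; x' = 729 − 4.5·125 = 166.5.

Buyers pay $125; sellers receive $195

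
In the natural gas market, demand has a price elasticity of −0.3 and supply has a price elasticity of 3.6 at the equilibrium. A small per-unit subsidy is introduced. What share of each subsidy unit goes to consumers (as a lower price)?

Consumer share = 12/13

For a small subsidy around the equilibrium, the benefit split depends on the relative slopes, which at a point are proportional to the elasticities.
Buyer share = εs/(εs + |εd|) = 3.6/(3.6 + 0.3) = 12/13; seller share = |εd|/(εs + |εd|) = 1/13.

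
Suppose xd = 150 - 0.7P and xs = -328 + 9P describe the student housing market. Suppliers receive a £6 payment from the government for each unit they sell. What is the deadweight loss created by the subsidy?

Deadweight loss = 1134/97

Pre-subsidy: 150 - 0.7P = -328 + 9P gives P* = 4780/97, x* = 11204/97.
With the subsidy, sellers receive Ps = Pb + 6 for each unit, where Pb is the price buyers pay.
Supply in terms of Pb becomes xs = -328 + 9(Pb + 6) = -274 + 9Pb. Setting this equal to demand: 150 - 0.7Pb = -274 + 9Pb, so Pb = 4240/97.
Sellers receive Ps = 4240/97 + 6 = 4822/97; x' = 150 − 0.7·(4240/97) = 11582/97.
The subsidy expands output by 11582/97 − 11204/97 = 378/97 past the efficient level; on those units the gap between marginal cost and willingness to pay runs from 0 up to 6.
DWL = ½ × 6 × 378/97 = 1134/97.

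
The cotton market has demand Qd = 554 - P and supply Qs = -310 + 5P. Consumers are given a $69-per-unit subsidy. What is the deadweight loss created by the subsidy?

Deadweight loss = $1983.75

Pre-subsidy: 554 - P = -310 + 5P gives P* = 144, Q* = 410.
With the rebate, buyers effectively pay Pb = Ps − 69, where Ps is the price sellers receive.
Demand in terms of Ps becomes Qd = 554 − 1(Ps − 69) = 623 - Ps. Setting this equal to supply: 623 - Ps = -310 + 5Ps, so Ps = 155.5.
Buyers pay Pb = 155.5 − 69 = 86.5; Q' = -310 + 5·155.5 = 467.5.
The subsidy expands output by 467.5 − 410 = 57.5 past the efficient level; on those units the gap between marginal cost and willingness to pay runs from 0 up to 69.
DWL = ½ × 69 × 57.5 = 1983.75.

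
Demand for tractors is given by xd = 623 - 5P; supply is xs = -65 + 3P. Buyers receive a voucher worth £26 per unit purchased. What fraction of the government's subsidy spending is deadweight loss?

DWL / government spending = 195/1934

Pre-subsidy: 623 - 5P = -65 + 3P gives P* = 86, x* = 193.
With the rebate, buyers effectively pay Pb = Ps − 26, where Ps is the price sellers receive.
Demand in terms of Ps becomes xd = 623 − 5(Ps − 26) = 753 - 5Ps. Setting this equal to supply: 753 - 5Ps = -65 + 3Ps, so Ps = 102.25.
Buyers pay Pb = 102.25 − 26 = 76.25; x' = -65 + 3·102.25 = 241.75.
ΔCS = ½(193 + 241.75)(86 − 76.25) = 2119.40625; ΔPS = ½(193 + 241.75)(102.25 − 86) = 3532.34375.
Government spending = 26 × 241.75 = 6285.5.
DWL = ½ × 26 × (241.75 − 193) = 633.75; fraction = 633.75 / 6285.5 = 195/1934.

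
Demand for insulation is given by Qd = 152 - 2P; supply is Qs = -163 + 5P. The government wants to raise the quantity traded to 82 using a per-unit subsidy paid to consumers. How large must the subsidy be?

Required subsidy s = 14 per unit

At Q = 82, invert demand for the buyer price: Pb = (152 − 82)/2 = 35; invert supply for the seller price: Ps = (82 − (-163))/5 = 49.
The subsidy must fill the gap: s = Ps − Pb = 49 − 35 = 14.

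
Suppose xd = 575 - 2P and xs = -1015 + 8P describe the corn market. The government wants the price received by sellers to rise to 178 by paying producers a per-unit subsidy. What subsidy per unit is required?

At a seller price of 178, quantity supplied is -1015 + 8·178 = 409.
Buyers absorb 409 only when they pay Pb with 575 − 2·Pb = 409, i.e. Pb = 83.
s = Ps − Pb = 178 − 83 = 95.

Required subsidy s = 95 per unit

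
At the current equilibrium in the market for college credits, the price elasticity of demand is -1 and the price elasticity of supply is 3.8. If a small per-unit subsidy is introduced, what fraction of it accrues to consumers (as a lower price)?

Consumer share = 19/24

For a small subsidy around the equilibrium, the benefit split depends on the relative slopes, which at a point are proportional to the elasticities.
Buyer share = εs/(εs + |εd|) = 3.8/(3.8 + 1) = 19/24; seller share = |εd|/(εs + |εd|) = 5/24.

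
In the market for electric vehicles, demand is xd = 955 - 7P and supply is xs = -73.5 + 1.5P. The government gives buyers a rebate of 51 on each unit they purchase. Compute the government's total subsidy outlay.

Government cost = 8721

Pre-subsidy: 955 - 7P = -73.5 + 1.5P gives P* = 121, x* = 108.
With the rebate, buyers effectively pay Pb = Ps − 51, where Ps is the price sellers receive.
Demand in terms of Ps becomes xd = 955 − 7(Ps − 51) = 1312 - 7Ps. Setting this equal to supply: 1312 - 7Ps = -73.5 + 1.5Ps, so Ps = 163.
Buyers pay Pb = 163 − 51 = 112; x' = -73.5 + 1.5·163 = 171.
Government outlay = subsidy × quantity = 51 × 171 = 8721.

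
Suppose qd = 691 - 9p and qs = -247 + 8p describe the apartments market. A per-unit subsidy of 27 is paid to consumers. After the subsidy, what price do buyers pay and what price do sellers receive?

Pre-subsidy: 691 - 9p = -247 + 8p gives p* = 938/17, q* = 3305/17.
With the rebate, buyers effectively pay pb = ps − 27, where ps is the price sellers receive.
Demand in terms of ps becomes qd = 691 − 9(ps − 27) = 934 - 9ps. Setting this equal to supply: 934 - 9ps = -247 + 8ps, so ps = 1181/17.
Buyers pay pb = 1181/17 − 27 = 722/17; q' = -247 + 8·(1181/17) = 5249/17.

Buyers pay 722/17; sellers receive 1181/17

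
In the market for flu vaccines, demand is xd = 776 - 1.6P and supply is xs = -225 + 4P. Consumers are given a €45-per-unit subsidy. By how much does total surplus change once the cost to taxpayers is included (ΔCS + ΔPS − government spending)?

Net change in total surplus = -8100/7

Pre-subsidy: 776 - 1.6P = -225 + 4P gives P* = 178.75, x* = 490.
With the rebate, buyers effectively pay Pb = Ps − 45, where Ps is the price sellers receive.
Demand in terms of Ps becomes xd = 776 − 1.6(Ps − 45) = 848 - 1.6Ps. Setting this equal to supply: 848 - 1.6Ps = -225 + 4Ps, so Ps = 5365/28.
Buyers pay Pb = 5365/28 − 45 = 4105/28; x' = -225 + 4·(5365/28) = 3790/7.
ΔCS = ½(490 + 3790/7)(178.75 − 4105/28) = 812250/49; ΔPS = ½(490 + 3790/7)(5365/28 − 178.75) = 324900/49.
Government spending = 45 × 3790/7 = 170550/7.
Net change = 812250/49 + 324900/49 − 170550/7 = -8100/7. The loss equals the DWL triangle ½·45·360/7.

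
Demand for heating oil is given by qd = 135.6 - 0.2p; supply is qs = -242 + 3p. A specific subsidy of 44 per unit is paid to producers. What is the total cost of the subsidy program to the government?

Government cost = 5291

Pre-subsidy: 135.6 - 0.2p = -242 + 3p gives p* = 118, q* = 112.
With the subsidy, sellers receive ps = pb + 44 for each unit, where pb is the price buyers pay.
Supply in terms of pb becomes qs = -242 + 3(pb + 44) = -110 + 3pb. Setting this equal to demand: 135.6 - 0.2pb = -110 + 3pb, so pb = 76.75.
Sellers receive ps = 76.75 + 44 = 120.75; q' = 135.6 − 0.2·76.75 = 120.25.
Government outlay = subsidy × quantity = 44 × 120.25 = 5291.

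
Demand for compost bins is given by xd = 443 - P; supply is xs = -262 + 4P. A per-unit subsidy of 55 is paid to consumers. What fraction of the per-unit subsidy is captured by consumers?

Pre-subsidy: 443 - P = -262 + 4P gives P* = 141, x* = 302.
With the rebate, buyers effectively pay Pb = Ps − 55, where Ps is the price sellers receive.
Demand in terms of Ps becomes xd = 443 − 1(Ps − 55) = 498 - Ps. Setting this equal to supply: 498 - Ps = -262 + 4Ps, so Ps = 152.
Buyers pay Pb = 152 − 55 = 97; x' = -262 + 4·152 = 346.
Buyers' price falls by P* − Pb = 141 − 97 = 44; sellers' price rises by Ps − P* = 152 − 141 = 11.
So consumers capture 44/55 = 0.8 of each unit of subsidy.

Consumer share = 0.8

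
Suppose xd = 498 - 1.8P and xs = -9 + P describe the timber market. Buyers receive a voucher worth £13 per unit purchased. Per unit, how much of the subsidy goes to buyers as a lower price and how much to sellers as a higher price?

Buyers gain 65/14 per unit; sellers gain 117/14 per unit

Pre-subsidy: 498 - 1.8P = -9 + P gives P* = 2535/14, x* = 2409/14.
With the rebate, buyers effectively pay Pb = Ps − 13, where Ps is the price sellers receive.
Demand in terms of Ps becomes xd = 498 − 1.8(Ps − 13) = 521.4 - 1.8Ps. Setting this equal to supply: 521.4 - 1.8Ps = -9 + Ps, so Ps = 1326/7.
Buyers pay Pb = 1326/7 − 13 = 1235/7; x' = -9 + 1·(1326/7) = 1263/7.
Buyers' price falls by P* − Pb = 2535/14 − 1235/7 = 65/14; sellers' price rises by Ps − P* = 1326/7 − 2535/14 = 117/14.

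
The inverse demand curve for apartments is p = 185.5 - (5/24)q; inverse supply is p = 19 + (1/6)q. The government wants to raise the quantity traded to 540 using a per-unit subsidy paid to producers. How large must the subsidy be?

At q = 540, from the demand curve buyers pay pb = 185.5 − (5/24)·540 = 73; from the supply curve sellers need ps = 19 + (1/6)·540 = 109.
The subsidy must fill the gap: s = ps − pb = 109 − 73 = 36.

Required subsidy s = 36 per unit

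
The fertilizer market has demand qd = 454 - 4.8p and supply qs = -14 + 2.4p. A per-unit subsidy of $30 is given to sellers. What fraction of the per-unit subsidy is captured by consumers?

Pre-subsidy: 454 - 4.8p = -14 + 2.4p gives p* = 65, q* = 142.
With the subsidy, sellers receive ps = pb + 30 for each unit, where pb is the price buyers pay.
Supply in terms of pb becomes qs = -14 + 2.4(pb + 30) = 58 + 2.4pb. Setting this equal to demand: 454 - 4.8pb = 58 + 2.4pb, so pb = 55.
Sellers receive ps = 55 + 30 = 85; q' = 454 − 4.8·55 = 190.
Buyers' price falls by p* − pb = 65 − 55 = 10; sellers' price rises by ps − p* = 85 − 65 = 20.
So consumers capture 10/30 = 1/3 of each unit of subsidy.

Consumer share = 1/3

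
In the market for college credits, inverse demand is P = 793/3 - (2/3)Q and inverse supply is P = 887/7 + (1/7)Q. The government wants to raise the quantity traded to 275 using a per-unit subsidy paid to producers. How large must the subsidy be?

At Q = 275, from the demand curve buyers pay Pb = 793/3 − (2/3)·275 = 81; from the supply curve sellers need Ps = 887/7 + (1/7)·275 = 166.
The subsidy must fill the gap: s = Ps − Pb = 166 − 81 = 85.

Required subsidy s = 85 per unit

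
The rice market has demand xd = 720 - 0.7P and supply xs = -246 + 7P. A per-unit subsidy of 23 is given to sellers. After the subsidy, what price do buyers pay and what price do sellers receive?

Pre-subsidy: 720 - 0.7P = -246 + 7P gives P* = 1380/11, x* = 6954/11.
With the subsidy, sellers receive Ps = Pb + 23 for each unit, where Pb is the price buyers pay.
Supply in terms of Pb becomes xs = -246 + 7(Pb + 23) = -85 + 7Pb. Setting this equal to demand: 720 - 0.7Pb = -85 + 7Pb, so Pb = 1150/11.
Sellers receive Ps = 1150/11 + 23 = 1403/11; x' = 720 − 0.7·(1150/11) = 7115/11.

Buyers pay 1150/11; sellers receive 1403/11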